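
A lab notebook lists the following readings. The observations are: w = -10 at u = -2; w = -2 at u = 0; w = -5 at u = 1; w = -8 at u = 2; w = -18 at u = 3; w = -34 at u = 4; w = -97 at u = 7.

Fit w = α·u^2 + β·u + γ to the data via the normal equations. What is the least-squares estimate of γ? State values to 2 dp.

γ = -1.89

With design matrix A, AᵀA = [[2771, 435, 83]; [435, 83, 15]; [83, 15, 7]] and Aᵀw = [-5536, -870, -174]ᵀ.
Row-reducing yields α = -42685/21658, β = 2055/10829, γ = -451/238.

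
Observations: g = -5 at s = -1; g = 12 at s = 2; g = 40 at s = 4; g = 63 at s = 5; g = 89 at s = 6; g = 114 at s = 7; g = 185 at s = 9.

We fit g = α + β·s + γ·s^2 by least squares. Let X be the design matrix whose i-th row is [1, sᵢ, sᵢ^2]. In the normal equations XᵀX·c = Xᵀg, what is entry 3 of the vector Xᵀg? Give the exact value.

26033

Entry 3 ↔ basis s^2, so (Xᵀg)_{3} = Σᵢ (s^2)·gᵢ = (1)·(-5) + (4)·(12) + (16)·(40) + (25)·(63) + (36)·(89) + (49)·(114) + (81)·(185) = 26033.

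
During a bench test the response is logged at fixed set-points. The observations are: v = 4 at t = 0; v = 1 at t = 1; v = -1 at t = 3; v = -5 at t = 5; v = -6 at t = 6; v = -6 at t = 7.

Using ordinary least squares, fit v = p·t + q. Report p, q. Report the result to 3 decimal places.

Normal-equation sums: Σt·t = 120, Σt = 22, Σ1 = 6.
For Mᵀv: Σt·v = -105, Σv = -13.
So MᵀM·[p, q]ᵀ = Mᵀv: [[120, 22]; [22, 6]]·[p, q]ᵀ = [-105, -13]ᵀ.
Determinant 120·6 − 22² = 236.
p = ((-105)·6 − 22·(-13))/236 = -86/59; q = (120·(-13) − 22·(-105))/236 = 375/118.

p = -1.458, q = 3.178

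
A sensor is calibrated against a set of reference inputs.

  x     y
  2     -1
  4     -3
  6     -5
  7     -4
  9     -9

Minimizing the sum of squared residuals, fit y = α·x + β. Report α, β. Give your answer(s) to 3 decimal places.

α = -1.021, β = 1.315

The normal equations are: 186·α + 28·β = -153;  28·α + 5·β = -22.
Δ = 186·5 − 28² = 146.
α = ((-153)·5 − 28·(-22))/146 = -149/146; β = (186·(-22) − 28·(-153))/146 = 96/73.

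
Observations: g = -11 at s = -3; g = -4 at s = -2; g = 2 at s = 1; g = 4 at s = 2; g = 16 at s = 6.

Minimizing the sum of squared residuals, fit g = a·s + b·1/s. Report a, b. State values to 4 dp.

Compute the Gram sums: Σs·s = 54, Σs·1/s = 5, Σ1/s·1/s = 59/36.
Moment sums: Σs·g = 147, Σ1/s·g = 37/3.
So XᵀX·[a, b]ᵀ = Xᵀg: [[54, 5]; [5, 59/36]]·[a, b]ᵀ = [147, 37/3]ᵀ.
Determinant 54·(59/36) − 5² = 127/2.
a = (147·(59/36) − 5·(37/3))/(127/2) = 717/254; b = (54·(37/3) − 5·147)/(127/2) = -138/127.

a = 2.8228, b = -1.0866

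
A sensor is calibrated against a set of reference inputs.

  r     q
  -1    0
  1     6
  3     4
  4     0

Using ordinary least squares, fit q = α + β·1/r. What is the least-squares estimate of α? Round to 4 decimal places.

α = 2.0898

The normal system MᵀM·[α, β]ᵀ = Mᵀq is [[4, 7/12]; [7/12, 313/144]]·[α, β]ᵀ = [10, 22/3]ᵀ.
Δ = 4·(313/144) − (7/12)² = 401/48.
α = (10·(313/144) − (7/12)·(22/3))/(401/48) = 838/401; β = (4·(22/3) − (7/12)·10)/(401/48) = 1128/401.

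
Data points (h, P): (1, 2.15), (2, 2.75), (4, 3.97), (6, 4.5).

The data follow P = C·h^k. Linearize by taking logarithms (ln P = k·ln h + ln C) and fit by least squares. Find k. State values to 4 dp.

Linearized form: ln P = k·ln h + ln C. From the 4 transformed points,
Σln h = 3.8712, Σ(ln h)² = 5.6127, Σln P = 4.6599, Σln h·ln P = 5.3075.
Equations: 5.6127·k + 3.8712·ln C = 5.3075;  3.8712·k + 4·ln C = 4.6599.
Solving (det = 7.4645): k = 0.42744, ln C = 0.75131.

k = 0.4274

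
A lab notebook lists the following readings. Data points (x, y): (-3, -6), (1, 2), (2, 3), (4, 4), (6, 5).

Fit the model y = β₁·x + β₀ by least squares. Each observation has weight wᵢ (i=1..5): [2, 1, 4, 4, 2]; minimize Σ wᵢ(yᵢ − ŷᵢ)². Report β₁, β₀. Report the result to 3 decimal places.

Compute the Gram sums: Σwᵢ·x·x = 171, Σwᵢ·x = 31, Σwᵢ·1 = 13.
Moment sums: Σwᵢ·x·y = 186, Σwᵢ·y = 28.
Determinant 171·13 − 31² = 1262.
β₁ = (186·13 − 31·28)/1262 = 775/631; β₀ = (171·28 − 31·186)/1262 = -489/631.

β₁ = 1.228, β₀ = -0.775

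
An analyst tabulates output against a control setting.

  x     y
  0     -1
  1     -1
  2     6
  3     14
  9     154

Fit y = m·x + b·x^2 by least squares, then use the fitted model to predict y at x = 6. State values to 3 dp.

Normal-equation sums: Σx·x = 95, Σx·x^2 = 765, Σx^2·x^2 = 6659.
For Aᵀy: Σx·y = 1439, Σx^2·y = 12623.
Normal equations: [[95, 765]; [765, 6659]]·[m, b]ᵀ = [1439, 12623]ᵀ.
Eliminating b: 6659·(row 1) − 765·(row 2) gives 47380·m = 6659·1439 − 765·12623 = -74294, so m = -37147/23690.
Then b = (12623 − 765·(-37147/23690))/6659 = 9835/4738.
At x = 6: ŷ = (-37147/23690)·(6) + (9835/4738)·(36) = 773709/11845.

ŷ = 65.319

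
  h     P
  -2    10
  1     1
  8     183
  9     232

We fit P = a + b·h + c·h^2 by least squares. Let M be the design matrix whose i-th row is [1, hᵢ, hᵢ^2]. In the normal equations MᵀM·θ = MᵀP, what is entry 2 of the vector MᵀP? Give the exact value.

Entry 2 ↔ basis h, so (MᵀP)_{2} = Σᵢ (h)·Pᵢ = (-2)·(10) + (1)·(1) + (8)·(183) + (9)·(232) = 3533.

3533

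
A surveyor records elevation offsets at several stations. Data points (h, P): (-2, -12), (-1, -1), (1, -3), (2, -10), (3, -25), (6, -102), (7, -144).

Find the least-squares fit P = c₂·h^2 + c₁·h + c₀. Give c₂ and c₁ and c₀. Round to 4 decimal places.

Setting ∂/∂c₂ … = 0 gives: 3812·c₂ + 586·c₁ + 104·c₀ = -11045;  586·c₂ + 104·c₁ + 16·c₀ = -1693;  104·c₂ + 16·c₁ + 7·c₀ = -297.
(Σh^2·h^2 = 3812, Σh^2·h = 586, Σh^2 = 104, Σh·h = 104, Σh = 16, Σ1 = 7, Σh^2·P = -11045, Σh·P = -1693, ΣP = -297.)
Row-reducing yields c₂ = -109671/36806, c₁ = 12907/36806, c₀ = 19135/18403.

c₂ = -2.9797, c₁ = 0.3507, c₀ = 1.0398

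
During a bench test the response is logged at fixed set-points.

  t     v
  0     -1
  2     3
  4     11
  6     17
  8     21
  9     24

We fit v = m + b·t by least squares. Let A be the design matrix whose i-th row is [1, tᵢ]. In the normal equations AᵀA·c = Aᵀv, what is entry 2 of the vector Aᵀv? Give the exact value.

536

Entry 2 ↔ basis t, so (Aᵀv)_{2} = Σᵢ (t)·vᵢ = (0)·(-1) + (2)·(3) + (4)·(11) + (6)·(17) + (8)·(21) + (9)·(24) = 536.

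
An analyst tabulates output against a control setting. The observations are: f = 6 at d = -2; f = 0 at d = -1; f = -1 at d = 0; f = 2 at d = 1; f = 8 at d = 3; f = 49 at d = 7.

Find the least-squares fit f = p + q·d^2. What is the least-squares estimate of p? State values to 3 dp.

Forming MᵀM = [[6, 64]; [64, 2500]] and Mᵀf = [64, 2499]ᵀ gives MᵀM·[p, q]ᵀ = Mᵀf.
Eliminating q: 2500·(row 1) − 64·(row 2) gives 10904·p = 2500·64 − 64·2499 = 64, so p = 8/1363.
Then q = (2499 − 64·(8/1363))/2500 = 5449/5452.

p = 0.006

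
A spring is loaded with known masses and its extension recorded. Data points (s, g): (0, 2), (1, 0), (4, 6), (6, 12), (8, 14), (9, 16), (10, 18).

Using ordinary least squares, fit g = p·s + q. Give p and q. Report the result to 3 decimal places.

p = 1.776, q = 0.075

Forming MᵀM = [[298, 38]; [38, 7]] and Mᵀg = [532, 68]ᵀ gives MᵀM·[p, q]ᵀ = Mᵀg.
Δ = 298·7 − 38² = 642.
p = (532·7 − 38·68)/642 = 190/107; q = (298·68 − 38·532)/642 = 8/107.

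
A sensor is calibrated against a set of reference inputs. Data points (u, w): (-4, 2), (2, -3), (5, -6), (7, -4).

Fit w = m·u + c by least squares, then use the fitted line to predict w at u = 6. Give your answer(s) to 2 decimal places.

ŵ = -5.01

Compute the Gram sums: Σu·u = 94, Σu = 10, Σ1 = 4.
Right-hand side: Σu·w = -72, Σw = -11.
det = 94·4 − 10² = 276.
m = ((-72)·4 − 10·(-11))/276 = -89/138; c = (94·(-11) − 10·(-72))/276 = -157/138.
At u = 6: ŵ = (-89/138)·(6) + (-157/138)·(1) = -691/138.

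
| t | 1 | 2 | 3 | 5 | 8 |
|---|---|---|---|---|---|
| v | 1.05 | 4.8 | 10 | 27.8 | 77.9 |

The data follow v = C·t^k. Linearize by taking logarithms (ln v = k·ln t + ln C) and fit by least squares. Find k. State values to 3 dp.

Taking logs, ln v = k·ln t + ln C, so regress ln v on ln t.
Σln t = 5.4806, Σ(ln t)² = 8.6018, Σln v = 11.6005, Σln t·ln v = 18.0252.
Equations: 8.6018·k + 5.4806·ln C = 18.0252;  5.4806·k + 5·ln C = 11.6005.
Solving (det = 12.9714): k = 2.04667, ln C = 0.07668.

k = 2.047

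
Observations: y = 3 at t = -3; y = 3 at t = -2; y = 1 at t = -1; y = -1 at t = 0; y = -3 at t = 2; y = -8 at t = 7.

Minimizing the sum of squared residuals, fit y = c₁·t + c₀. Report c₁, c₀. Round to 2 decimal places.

c₁ = -1.15, c₀ = -0.26

XᵀX·[c₁, c₀]ᵀ = Xᵀy reads: 67·c₁ + 3·c₀ = -78;  3·c₁ + 6·c₀ = -5.
Eliminating c₀: 6·(row 1) − 3·(row 2) gives 393·c₁ = 6·(-78) − 3·(-5) = -453, so c₁ = -151/131.
Then c₀ = ((-5) − 3·(-151/131))/6 = -101/393.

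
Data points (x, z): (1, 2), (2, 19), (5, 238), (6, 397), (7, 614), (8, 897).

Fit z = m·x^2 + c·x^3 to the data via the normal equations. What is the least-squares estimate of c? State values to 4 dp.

c = 1.5001

Entries of MᵀM: Σx^2·x^2 = 8435, Σx^2·x^3 = 60509, Σx^3·x^3 = 442139.
Moment sums: Σx^2·z = 107814, Σx^3·z = 785522.
Normal equations: [[8435, 60509]; [60509, 442139]]·[m, c]ᵀ = [107814, 785522]ᵀ.
Eliminating c: 442139·(row 1) − 60509·(row 2) gives 68103384·m = 442139·107814 − 60509·785522 = 137623448, so m = 17202931/8512923.
Then c = (785522 − 60509·(17202931/8512923))/442139 = 12770093/8512923.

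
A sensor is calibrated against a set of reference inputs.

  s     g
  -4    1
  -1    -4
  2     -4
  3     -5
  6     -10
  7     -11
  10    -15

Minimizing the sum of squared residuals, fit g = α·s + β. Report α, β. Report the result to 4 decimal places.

α = -1.0922, β = -3.2684

Forming XᵀX = [[215, 23]; [23, 7]] and Xᵀg = [-310, -48]ᵀ gives XᵀX·[α, β]ᵀ = Xᵀg.
Δ = 215·7 − 23² = 976.
α = ((-310)·7 − 23·(-48))/976 = -533/488; β = (215·(-48) − 23·(-310))/976 = -1595/488.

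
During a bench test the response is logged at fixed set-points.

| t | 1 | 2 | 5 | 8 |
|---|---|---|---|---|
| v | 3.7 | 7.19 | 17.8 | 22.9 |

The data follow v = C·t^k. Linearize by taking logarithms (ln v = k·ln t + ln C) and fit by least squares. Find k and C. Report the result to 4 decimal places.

Linearized form: ln v = k·ln t + ln C. From the 4 transformed points,
Over the data: Σln t = 4.3820, Σ(ln t)² = 7.3948, Σln v = 9.2914, Σln t·ln v = 12.5123.
Normal system: [[7.3948, 4.3820]; [4.3820, 4]]·[k, ln C]ᵀ = [12.5123, 9.2914]ᵀ.
Solving (det = 10.3771): k = 0.89949, ln C = 1.33744, so C = exp(1.33744) = 3.80929.

k = 0.8995, C = 3.8093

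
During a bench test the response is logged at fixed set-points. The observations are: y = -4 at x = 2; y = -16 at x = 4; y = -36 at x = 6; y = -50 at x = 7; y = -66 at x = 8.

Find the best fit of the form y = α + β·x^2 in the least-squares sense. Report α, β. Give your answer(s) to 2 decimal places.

The normal system AᵀA·[α, β]ᵀ = Aᵀy is [[5, 169]; [169, 8065]]·[α, β]ᵀ = [-172, -8242]ᵀ.
Determinant 5·8065 − 169² = 11764.
α = ((-172)·8065 − 169·(-8242))/11764 = 2859/5882; β = (5·(-8242) − 169·(-172))/11764 = -6071/5882.

α = 0.49, β = -1.03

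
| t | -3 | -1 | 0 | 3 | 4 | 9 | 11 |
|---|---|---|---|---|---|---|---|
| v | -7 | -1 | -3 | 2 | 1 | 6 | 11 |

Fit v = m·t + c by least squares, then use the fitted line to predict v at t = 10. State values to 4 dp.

v̂ = 8.6655

The normal equations are: 237·m + 23·c = 207;  23·m + 7·c = 9.
det = 237·7 − 23² = 1130.
m = (207·7 − 23·9)/1130 = 621/565; c = (237·9 − 23·207)/1130 = -1314/565.
At t = 10: v̂ = (621/565)·(10) + (-1314/565)·(1) = 4896/565.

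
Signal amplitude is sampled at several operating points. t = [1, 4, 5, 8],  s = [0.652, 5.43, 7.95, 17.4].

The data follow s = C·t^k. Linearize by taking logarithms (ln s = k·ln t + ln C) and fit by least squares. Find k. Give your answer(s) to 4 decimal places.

With ln sᵢ as the transformed response and ln tᵢ as the regressor:
AᵀA = [[8.8362, 5.0752]; [5.0752, 4]], rhs = [11.6220, 6.1939]ᵀ  (here Σln t = 5.0752, Σ(ln t)² = 8.8362, Σln s = 6.1939, Σln t·ln s = 11.6220).
Δ = 8.8362·4 − (5.0752)² = 9.5873; k = (11.6220·4 − 5.0752·6.1939)/9.5873 = 1.57011, ln C = (8.8362·6.1939 − 5.0752·11.6220)/9.5873 = -0.44368.

k = 1.5701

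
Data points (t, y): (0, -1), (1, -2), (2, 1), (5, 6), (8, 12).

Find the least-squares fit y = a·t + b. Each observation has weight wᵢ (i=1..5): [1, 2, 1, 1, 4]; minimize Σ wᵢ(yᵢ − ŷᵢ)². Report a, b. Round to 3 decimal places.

Forming XᵀWX = [[287, 41]; [41, 9]] and XᵀWy = [412, 50]ᵀ gives XᵀWX·[a, b]ᵀ = XᵀWy.
Determinant 287·9 − 41² = 902.
a = (412·9 − 41·50)/902 = 829/451; b = (287·50 − 41·412)/902 = -31/11.

a = 1.838, b = -2.818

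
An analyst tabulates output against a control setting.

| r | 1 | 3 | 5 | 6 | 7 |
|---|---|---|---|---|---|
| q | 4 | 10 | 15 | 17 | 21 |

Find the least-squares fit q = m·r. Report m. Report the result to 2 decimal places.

Entries of AᵀA: Σr·r = 120.
Moment sums: Σr·q = 358.
m = 358/120 = 2.98333.

m = 2.98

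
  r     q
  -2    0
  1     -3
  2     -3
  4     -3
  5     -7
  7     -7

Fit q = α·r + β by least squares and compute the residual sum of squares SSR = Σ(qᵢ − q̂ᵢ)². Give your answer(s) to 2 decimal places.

Setting ∂/∂α … = 0 gives: 99·α + 17·β = -105;  17·α + 6·β = -23.
(Σr·r = 99, Σr = 17, Σ1 = 6, Σr·q = -105, Σq = -23.)
Eliminating β: 6·(row 1) − 17·(row 2) gives 305·α = 6·(-105) − 17·(-23) = -239, so α = -239/305.
Then β = ((-23) − 17·(-239/305))/6 = -492/305.
Residuals: 14/305, -184/305, 11/61, 533/305, -448/305, 6/61; SSR = 1714/305.

SSR = 5.62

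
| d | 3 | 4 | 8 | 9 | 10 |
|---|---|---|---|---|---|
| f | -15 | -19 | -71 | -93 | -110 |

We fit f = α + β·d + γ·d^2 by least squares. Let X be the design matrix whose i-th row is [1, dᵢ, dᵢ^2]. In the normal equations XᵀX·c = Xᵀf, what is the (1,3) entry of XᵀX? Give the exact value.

270

Row 1 ↔ basis 1, column 3 ↔ basis d^2, so (XᵀX)_{1,3} = Σᵢ d^2 = (1)·(9) + (1)·(16) + (1)·(64) + (1)·(81) + (1)·(100) = 270.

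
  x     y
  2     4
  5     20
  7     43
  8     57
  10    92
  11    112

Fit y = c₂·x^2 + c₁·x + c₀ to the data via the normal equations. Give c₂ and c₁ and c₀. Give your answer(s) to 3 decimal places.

c₂ = 1.072, c₁ = -1.879, c₀ = 3.261

AᵀA·[c₂, c₁, c₀]ᵀ = Aᵀy reads: 31779·c₂ + 3319·c₁ + 363·c₀ = 29023;  3319·c₂ + 363·c₁ + 43·c₀ = 3017;  363·c₂ + 43·c₁ + 6·c₀ = 328.
(Σx^2·x^2 = 31779, Σx^2·x = 3319, Σx^2 = 363, Σx·x = 363, Σx = 43, Σ1 = 6, Σx^2·y = 29023, Σx·y = 3017, Σy = 328.)
Inverting the 3×3 Gram matrix, [c₂, c₁, c₀]ᵀ = [1201/1120, -421/224, 913/280]ᵀ.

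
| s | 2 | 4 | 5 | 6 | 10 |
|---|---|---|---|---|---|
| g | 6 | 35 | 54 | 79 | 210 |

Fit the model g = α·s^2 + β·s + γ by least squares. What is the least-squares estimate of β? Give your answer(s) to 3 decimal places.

β = 3.334

The normal system AᵀA·[α, β, γ]ᵀ = Aᵀg is [[12193, 1413, 181]; [1413, 181, 27]; [181, 27, 5]]·[α, β, γ]ᵀ = [25778, 2996, 384]ᵀ.
Solving the 3×3 system (Gaussian elimination) gives α = 1850/1001, β = 3337/1001, γ = -1159/143.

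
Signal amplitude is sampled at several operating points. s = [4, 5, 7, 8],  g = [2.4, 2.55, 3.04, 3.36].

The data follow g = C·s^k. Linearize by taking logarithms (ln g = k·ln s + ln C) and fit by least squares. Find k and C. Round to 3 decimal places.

k = 0.486, C = 1.198

Taking logs, ln g = k·ln s + ln C, so regress ln g on ln s.
Over the data: Σln s = 7.0211, Σ(ln s)² = 12.6227, Σln g = 4.1354, Σln s·ln g = 7.4040.
Normal system: [[12.6227, 7.0211]; [7.0211, 4]]·[k, ln C]ᵀ = [7.4040, 4.1354]ᵀ.
Solving (det = 1.1954): k = 0.48621, ln C = 0.18042, so C = exp(0.18042) = 1.19772.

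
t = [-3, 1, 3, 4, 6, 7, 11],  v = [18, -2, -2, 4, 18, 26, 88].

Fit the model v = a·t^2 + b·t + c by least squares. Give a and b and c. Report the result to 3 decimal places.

Compute the Gram sums: Σt^2·t^2 = 18757, Σt^2·t = 1955, Σt^2 = 241, Σt·t = 241, Σt = 29, Σ1 = 7.
Right-hand side: Σt^2·v = 12776, Σt·v = 1212, Σv = 150.
So MᵀM·[a, b, c]ᵀ = Mᵀv: [[18757, 1955, 241]; [1955, 241, 29]; [241, 29, 7]]·[a, b, c]ᵀ = [12776, 1212, 150]ᵀ.
Solving the 3×3 system (Gaussian elimination) gives a = 69029/67881, b = -214655/67881, c = -2972/6171.

a = 1.017, b = -3.162, c = -0.482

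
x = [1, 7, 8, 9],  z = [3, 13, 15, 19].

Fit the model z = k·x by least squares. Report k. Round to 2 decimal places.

k = 1.97

Normal-equation sums: Σx·x = 195.
Moment sums: Σx·z = 385.
k = 385/195 = 1.97436.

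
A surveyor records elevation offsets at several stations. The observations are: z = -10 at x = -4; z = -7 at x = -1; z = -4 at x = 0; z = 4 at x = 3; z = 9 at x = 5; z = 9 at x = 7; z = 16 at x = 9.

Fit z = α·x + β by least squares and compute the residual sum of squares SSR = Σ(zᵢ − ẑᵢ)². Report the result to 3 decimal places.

SSR = 15.722

Compute the Gram sums: Σx·x = 181, Σx = 19, Σ1 = 7.
For Aᵀz: Σx·z = 311, Σz = 17.
AᵀA·[α, β]ᵀ = Aᵀz becomes [[181, 19]; [19, 7]]·[α, β]ᵀ = [311, 17]ᵀ.
Determinant 181·7 − 19² = 906.
α = (311·7 − 19·17)/906 = 309/151; β = (181·17 − 19·311)/906 = -472/151.
Residuals: 198/151, -276/151, -132/151, 149/151, 286/151, -332/151, 107/151; SSR = 2374/151.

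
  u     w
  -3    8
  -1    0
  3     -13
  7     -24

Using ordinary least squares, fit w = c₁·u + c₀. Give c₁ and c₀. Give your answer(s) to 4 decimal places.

c₁ = -3.1780, c₀ = -2.4831

Sums needed: Σu·u = 68, Σu = 6, Σ1 = 4.
Moment sums: Σu·w = -231, Σw = -29.
XᵀX·[c₁, c₀]ᵀ = Xᵀw becomes [[68, 6]; [6, 4]]·[c₁, c₀]ᵀ = [-231, -29]ᵀ.
Eliminating c₀: 4·(row 1) − 6·(row 2) gives 236·c₁ = 4·(-231) − 6·(-29) = -750, so c₁ = -375/118.
Then c₀ = ((-29) − 6·(-375/118))/4 = -293/118.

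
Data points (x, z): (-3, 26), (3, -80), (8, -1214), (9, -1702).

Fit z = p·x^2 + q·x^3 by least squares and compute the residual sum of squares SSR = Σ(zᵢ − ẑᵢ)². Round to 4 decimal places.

Sums needed: Σx^2·x^2 = 10819, Σx^2·x^3 = 91817, Σx^3·x^3 = 795043.
For Aᵀz: Σx^2·z = -216044, Σx^3·z = -1865188.
AᵀA·[p, q]ᵀ = Aᵀz becomes [[10819, 91817]; [91817, 795043]]·[p, q]ᵀ = [-216044, -1865188]ᵀ.
Δ = 10819·795043 − 91817² = 171208728.
p = ((-216044)·795043 − 91817·(-1865188))/171208728 = -2353256/792633; q = (10819·(-1865188) − 91817·(-216044))/171208728 = -1587764/792633.
Residuals: -360622/264211, 212764/264211, 429030/264211, -322558/264211; SSR = 1754004/264211.

SSR = 6.6386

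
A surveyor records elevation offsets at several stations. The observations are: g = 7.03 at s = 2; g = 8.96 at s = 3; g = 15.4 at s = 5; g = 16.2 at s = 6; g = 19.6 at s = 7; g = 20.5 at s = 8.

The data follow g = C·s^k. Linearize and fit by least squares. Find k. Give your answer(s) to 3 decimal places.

Linearized form: ln g = k·ln s + ln C. From the 6 transformed points,
Σln s = 9.2183, Σ(ln s)² = 15.5987, Σln g = 15.6583, Σln s·ln g = 25.2225.
Equations: 15.5987·k + 9.2183·ln C = 25.2225;  9.2183·k + 6·ln C = 15.6583.
Δ = 15.5987·6 − (9.2183)² = 8.6152; k = (25.2225·6 − 9.2183·15.6583)/8.6152 = 0.81163, ln C = (15.5987·15.6583 − 9.2183·25.2225)/8.6152 = 1.36275.

k = 0.812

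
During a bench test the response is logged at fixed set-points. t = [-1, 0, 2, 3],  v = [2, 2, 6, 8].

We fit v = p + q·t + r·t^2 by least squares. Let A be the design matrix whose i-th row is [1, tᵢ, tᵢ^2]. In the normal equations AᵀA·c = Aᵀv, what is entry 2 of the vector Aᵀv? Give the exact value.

Entry 2 ↔ basis t, so (Aᵀv)_{2} = Σᵢ (t)·vᵢ = (-1)·(2) + (0)·(2) + (2)·(6) + (3)·(8) = 34.

34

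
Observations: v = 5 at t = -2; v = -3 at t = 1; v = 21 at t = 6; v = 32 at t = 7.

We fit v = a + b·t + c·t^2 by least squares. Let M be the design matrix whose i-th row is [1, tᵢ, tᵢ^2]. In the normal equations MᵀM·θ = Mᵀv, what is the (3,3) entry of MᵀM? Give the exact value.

3714

Row 3 ↔ basis t^2, column 3 ↔ basis t^2, so (MᵀM)_{3,3} = Σᵢ (t^2)·(t^2) = (4)·(4) + (1)·(1) + (36)·(36) + (49)·(49) = 3714.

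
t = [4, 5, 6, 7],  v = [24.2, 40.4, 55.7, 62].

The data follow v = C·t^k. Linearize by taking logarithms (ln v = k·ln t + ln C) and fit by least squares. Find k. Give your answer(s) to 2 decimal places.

With ln vᵢ as the transformed response and ln tᵢ as the regressor:
XᵀX = [[11.5091, 6.7334]; [6.7334, 4]], rhs = [25.6041, 15.0323]ᵀ  (here Σln t = 6.7334, Σ(ln t)² = 11.5091, Σln v = 15.0323, Σln t·ln v = 25.6041).
Solving (det = 0.6976): k = 1.71739, ln C = 0.86710.

k = 1.72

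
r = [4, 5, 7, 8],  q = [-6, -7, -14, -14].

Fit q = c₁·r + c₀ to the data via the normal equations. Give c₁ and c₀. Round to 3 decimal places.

With design matrix X, XᵀX = [[154, 24]; [24, 4]] and Xᵀq = [-269, -41]ᵀ.
det = 154·4 − 24² = 40.
c₁ = ((-269)·4 − 24·(-41))/40 = -23/10; c₀ = (154·(-41) − 24·(-269))/40 = 71/20.

c₁ = -2.300, c₀ = 3.550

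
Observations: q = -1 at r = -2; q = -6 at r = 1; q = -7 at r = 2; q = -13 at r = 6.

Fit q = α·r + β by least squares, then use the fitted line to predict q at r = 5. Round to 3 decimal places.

Normal-equation sums: Σr·r = 45, Σr = 7, Σ1 = 4.
For Aᵀq: Σr·q = -96, Σq = -27.
Δ = 45·4 − 7² = 131.
α = ((-96)·4 − 7·(-27))/131 = -195/131; β = (45·(-27) − 7·(-96))/131 = -543/131.
At r = 5: q̂ = (-195/131)·(5) + (-543/131)·(1) = -1518/131.

q̂ = -11.588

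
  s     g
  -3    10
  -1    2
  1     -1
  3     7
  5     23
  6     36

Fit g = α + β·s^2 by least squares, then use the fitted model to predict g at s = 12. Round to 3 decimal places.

ĝ = 142.544

Setting ∂/∂α … = 0 gives: 6·α + 81·β = 77;  81·α + 2085·β = 2025.
(Σ1 = 6, Σs^2 = 81, Σs^2·s^2 = 2085, Σg = 77, Σs^2·g = 2025.)
Δ = 6·2085 − 81² = 5949.
α = (77·2085 − 81·2025)/5949 = -1160/1983; β = (6·2025 − 81·77)/5949 = 657/661.
At s = 12: ĝ = (-1160/1983)·(1) + (657/661)·(144) = 282664/1983.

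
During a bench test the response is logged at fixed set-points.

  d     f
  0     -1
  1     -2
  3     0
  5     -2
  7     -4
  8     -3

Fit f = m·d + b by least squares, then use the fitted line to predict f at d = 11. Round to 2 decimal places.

Forming XᵀX = [[148, 24]; [24, 6]] and Xᵀf = [-64, -12]ᵀ gives XᵀX·[m, b]ᵀ = Xᵀf.
Δ = 148·6 − 24² = 312.
m = ((-64)·6 − 24·(-12))/312 = -4/13; b = (148·(-12) − 24·(-64))/312 = -10/13.
At d = 11: f̂ = (-4/13)·(11) + (-10/13)·(1) = -54/13.

f̂ = -4.15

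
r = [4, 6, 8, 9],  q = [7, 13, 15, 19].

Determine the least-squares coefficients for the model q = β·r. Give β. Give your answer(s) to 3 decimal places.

With design matrix M, MᵀM = [[197]] and Mᵀq = [397]ᵀ.
β = 397/197 = 2.01523.

β = 2.015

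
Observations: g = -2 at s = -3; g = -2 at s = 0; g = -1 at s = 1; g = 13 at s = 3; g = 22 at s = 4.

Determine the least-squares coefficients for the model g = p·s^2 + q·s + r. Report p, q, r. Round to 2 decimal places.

p = 0.96, q = 2.44, r = -3.15

XᵀX·[p, q, r]ᵀ = Xᵀg reads: 419·p + 65·q + 35·r = 450;  65·p + 35·q + 5·r = 132;  35·p + 5·q + 5·r = 30.
(Σs^2·s^2 = 419, Σs^2·s = 65, Σs^2 = 35, Σs·s = 35, Σs = 5, Σ1 = 5, Σs^2·g = 450, Σs·g = 132, Σg = 30.)
Inverting the 3×3 Gram matrix, [p, q, r]ᵀ = [23/24, 293/120, -63/20]ᵀ.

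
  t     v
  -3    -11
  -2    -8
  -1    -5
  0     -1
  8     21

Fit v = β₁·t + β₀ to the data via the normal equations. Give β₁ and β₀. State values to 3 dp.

β₁ = 2.896, β₀ = -1.959

From the data, Σt·t = 78, Σt = 2, Σ1 = 5.
And Σt·v = 222, Σv = -4.
So MᵀM·[β₁, β₀]ᵀ = Mᵀv: [[78, 2]; [2, 5]]·[β₁, β₀]ᵀ = [222, -4]ᵀ.
det = 78·5 − 2² = 386.
β₁ = (222·5 − 2·(-4))/386 = 559/193; β₀ = (78·(-4) − 2·222)/386 = -378/193.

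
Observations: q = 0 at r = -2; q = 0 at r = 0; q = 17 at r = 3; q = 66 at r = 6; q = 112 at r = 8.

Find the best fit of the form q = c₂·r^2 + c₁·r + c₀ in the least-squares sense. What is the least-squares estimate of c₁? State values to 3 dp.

c₁ = 2.009

Compute the Gram sums: Σr^2·r^2 = 5489, Σr^2·r = 747, Σr^2 = 113, Σr·r = 113, Σr = 15, Σ1 = 5.
Moment sums: Σr^2·q = 9697, Σr·q = 1343, Σq = 195.
MᵀM·[c₂, c₁, c₀]ᵀ = Mᵀq becomes [[5489, 747, 113]; [747, 113, 15]; [113, 15, 5]]·[c₂, c₁, c₀]ᵀ = [9697, 1343, 195]ᵀ.
Row-reducing yields c₂ = 265/174, c₁ = 1981/986, c₀ = -2140/1479.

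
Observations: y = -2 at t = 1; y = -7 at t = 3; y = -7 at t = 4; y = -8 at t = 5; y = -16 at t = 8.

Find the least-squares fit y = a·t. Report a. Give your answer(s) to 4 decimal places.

MᵀM·[a]ᵀ = Mᵀy reads: 115·a = -219.
Hence a = -219 / 115 ≈ -1.90435.

a = -1.9043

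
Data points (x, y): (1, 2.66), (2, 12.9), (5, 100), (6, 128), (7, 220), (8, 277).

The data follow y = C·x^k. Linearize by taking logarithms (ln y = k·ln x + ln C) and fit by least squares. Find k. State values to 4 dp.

Linearized form: ln y = k·ln x + ln C. From the 6 transformed points,
Σln x = 8.1197, Σ(ln x)² = 14.3918, Σln y = 24.0104, Σln x·ln y = 40.0683.
Equations: 14.3918·k + 8.1197·ln C = 40.0683;  8.1197·k + 6·ln C = 24.0104.
Solving (det = 20.4213): k = 2.22574, ln C = 0.98967.

k = 2.2257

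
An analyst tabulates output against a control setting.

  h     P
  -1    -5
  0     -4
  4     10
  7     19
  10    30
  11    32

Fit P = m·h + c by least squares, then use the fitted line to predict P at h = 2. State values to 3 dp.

From the data, Σh·h = 287, Σh = 31, Σ1 = 6.
And Σh·P = 830, ΣP = 82.
MᵀM·[m, c]ᵀ = MᵀP becomes [[287, 31]; [31, 6]]·[m, c]ᵀ = [830, 82]ᵀ.
Determinant 287·6 − 31² = 761.
m = (830·6 − 31·82)/761 = 2438/761; c = (287·82 − 31·830)/761 = -2196/761.
At h = 2: P̂ = (2438/761)·(2) + (-2196/761)·(1) = 2680/761.

P̂ = 3.522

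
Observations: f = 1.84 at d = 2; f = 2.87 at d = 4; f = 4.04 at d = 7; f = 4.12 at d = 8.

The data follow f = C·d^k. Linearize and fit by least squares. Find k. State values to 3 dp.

Let Y = ln f. Fitting Y = k·ln d + ln C by least squares:
Σln d = 6.1048, Σ(ln d)² = 10.5129, Σln f = 4.4762, Σln d·ln f = 7.5454.
Equations: 10.5129·k + 6.1048·ln C = 7.5454;  6.1048·k + 4·ln C = 4.4762.
Slope k = (n·Σln d·ln f − Σln d·Σln f)/(n·Σ(ln d)² − (Σln d)²) = (4·7.5454 − 6.1048·4.4762)/4.7831 = 0.59698; ln C = (Σln f − k·Σln d)/n = 0.20793.

k = 0.597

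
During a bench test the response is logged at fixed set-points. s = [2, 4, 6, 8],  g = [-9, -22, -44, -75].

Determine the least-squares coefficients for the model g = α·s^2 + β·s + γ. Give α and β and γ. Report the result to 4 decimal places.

From the data, Σs^2·s^2 = 5664, Σs^2·s = 800, Σs^2 = 120, Σs·s = 120, Σs = 20, Σ1 = 4.
For Xᵀg: Σs^2·g = -6772, Σs·g = -970, Σg = -150.
XᵀX·[α, β, γ]ᵀ = Xᵀg becomes [[5664, 800, 120]; [800, 120, 20]; [120, 20, 4]]·[α, β, γ]ᵀ = [-6772, -970, -150]ᵀ.
Row-reducing yields α = -9/8, β = 1/4, γ = -5.

α = -1.1250, β = 0.2500, γ = -5.0000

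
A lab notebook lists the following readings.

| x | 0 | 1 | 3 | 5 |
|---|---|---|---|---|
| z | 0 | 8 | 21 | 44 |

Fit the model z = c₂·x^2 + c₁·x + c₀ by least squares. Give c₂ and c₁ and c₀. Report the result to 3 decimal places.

MᵀM·[c₂, c₁, c₀]ᵀ = Mᵀz reads: 707·c₂ + 153·c₁ + 35·c₀ = 1297;  153·c₂ + 35·c₁ + 9·c₀ = 291;  35·c₂ + 9·c₁ + 4·c₀ = 73.
(Σx^2·x^2 = 707, Σx^2·x = 153, Σx^2 = 35, Σx·x = 35, Σx = 9, Σ1 = 4, Σx^2·z = 1297, Σx·z = 291, Σz = 73.)
Inverting the 3×3 Gram matrix, [c₂, c₁, c₀]ᵀ = [149/199, 960/199, 168/199]ᵀ.

c₂ = 0.749, c₁ = 4.824, c₀ = 0.844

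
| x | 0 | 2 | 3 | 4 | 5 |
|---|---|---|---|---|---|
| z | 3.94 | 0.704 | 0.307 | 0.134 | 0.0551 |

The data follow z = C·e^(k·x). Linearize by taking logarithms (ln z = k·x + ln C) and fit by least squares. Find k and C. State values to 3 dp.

k = -0.850, C = 3.923

With ln zᵢ as the transformed response and xᵢ as the regressor:
XᵀX = [[54.0000, 14.0000]; [14.0000, 5]], rhs = [-26.7774, -5.0692]ᵀ  (here Σx = 14.0000, Σ(x)² = 54.0000, Σln z = -5.0692, Σx·ln z = -26.7774).
Solving (det = 74.0000): k = -0.85024, ln C = 1.36682, so C = exp(1.36682) = 3.92287.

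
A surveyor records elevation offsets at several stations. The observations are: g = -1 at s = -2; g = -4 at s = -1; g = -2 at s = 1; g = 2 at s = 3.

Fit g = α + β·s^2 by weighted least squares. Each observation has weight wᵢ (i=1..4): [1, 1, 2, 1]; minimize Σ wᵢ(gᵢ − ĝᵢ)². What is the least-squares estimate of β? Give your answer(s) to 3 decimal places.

β = 0.582

The normal equations are: 5·α + 16·β = -7;  16·α + 100·β = 6.
Δ = 5·100 − 16² = 244.
α = ((-7)·100 − 16·6)/244 = -199/61; β = (5·6 − 16·(-7))/244 = 71/122.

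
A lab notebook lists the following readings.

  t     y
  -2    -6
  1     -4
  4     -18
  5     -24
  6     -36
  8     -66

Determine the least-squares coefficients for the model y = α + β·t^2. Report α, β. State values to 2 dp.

Compute the Gram sums: Σ1 = 6, Σt^2 = 146, Σt^2·t^2 = 6290.
And Σy = -154, Σt^2·y = -6436.
XᵀX·[α, β]ᵀ = Xᵀy becomes [[6, 146]; [146, 6290]]·[α, β]ᵀ = [-154, -6436]ᵀ.
det = 6·6290 − 146² = 16424.
α = ((-154)·6290 − 146·(-6436))/16424 = -7251/4106; β = (6·(-6436) − 146·(-154))/16424 = -4033/4106.

α = -1.77, β = -0.98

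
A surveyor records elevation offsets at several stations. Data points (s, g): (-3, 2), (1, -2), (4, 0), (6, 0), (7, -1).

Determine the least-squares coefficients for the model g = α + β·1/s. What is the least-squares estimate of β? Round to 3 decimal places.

Forming XᵀX = [[5, 103/84]; [103/84, 8621/7056]] and Xᵀg = [-1, -59/21]ᵀ gives XᵀX·[α, β]ᵀ = Xᵀg.
Determinant 5·(8621/7056) − (103/84)² = 677/147.
α = ((-1)·(8621/7056) − (103/84)·(-59/21))/(677/147) = 5229/10832; β = (5·(-59/21) − (103/84)·(-1))/(677/147) = -7539/2708.

β = -2.784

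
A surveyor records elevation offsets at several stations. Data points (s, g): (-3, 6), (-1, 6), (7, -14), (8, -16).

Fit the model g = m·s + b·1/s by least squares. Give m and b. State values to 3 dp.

Entries of XᵀX: Σs·s = 123, Σs·1/s = 4, Σ1/s·1/s = 32377/28224.
And Σs·g = -250, Σ1/s·g = -12.
XᵀX·[m, b]ᵀ = Xᵀg becomes [[123, 4]; [4, 32377/28224]]·[m, b]ᵀ = [-250, -12]ᵀ.
det = 123·(32377/28224) − 4² = 1176929/9408.
m = ((-250)·(32377/28224) − 4·(-12))/(1176929/9408) = -6739498/3530787; b = (123·(-12) − 4·(-250))/(1176929/9408) = -4478208/1176929.

m = -1.909, b = -3.805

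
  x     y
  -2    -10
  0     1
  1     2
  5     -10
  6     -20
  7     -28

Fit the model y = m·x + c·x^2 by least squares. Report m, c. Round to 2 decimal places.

m = 2.92, c = -1.00

Entries of AᵀA: Σx·x = 115, Σx·x^2 = 677, Σx^2·x^2 = 4339.
And Σx·y = -344, Σx^2·y = -2380.
Determinant 115·4339 − 677² = 40656.
m = ((-344)·4339 − 677·(-2380))/40656 = 9887/3388; c = (115·(-2380) − 677·(-344))/40656 = -3401/3388.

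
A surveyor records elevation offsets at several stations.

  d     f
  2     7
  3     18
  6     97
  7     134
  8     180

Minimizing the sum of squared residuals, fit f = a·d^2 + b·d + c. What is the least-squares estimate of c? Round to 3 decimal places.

The normal equations are: 7890·a + 1106·b + 162·c = 21768;  1106·a + 162·b + 26·c = 3028;  162·a + 26·b + 5·c = 436.
Solving the 3×3 system (Gaussian elimination) gives a = 2655/812, b = -3063/812, c = 178/203.

c = 0.877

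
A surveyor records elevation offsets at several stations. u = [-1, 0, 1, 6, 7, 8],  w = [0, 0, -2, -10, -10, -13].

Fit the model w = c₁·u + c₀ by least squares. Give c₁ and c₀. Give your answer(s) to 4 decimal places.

c₁ = -1.4645, c₀ = -0.7075

Compute the Gram sums: Σu·u = 151, Σu = 21, Σ1 = 6.
Right-hand side: Σu·w = -236, Σw = -35.
So XᵀX·[c₁, c₀]ᵀ = Xᵀw: [[151, 21]; [21, 6]]·[c₁, c₀]ᵀ = [-236, -35]ᵀ.
Eliminating c₀: 6·(row 1) − 21·(row 2) gives 465·c₁ = 6·(-236) − 21·(-35) = -681, so c₁ = -227/155.
Then c₀ = ((-35) − 21·(-227/155))/6 = -329/465.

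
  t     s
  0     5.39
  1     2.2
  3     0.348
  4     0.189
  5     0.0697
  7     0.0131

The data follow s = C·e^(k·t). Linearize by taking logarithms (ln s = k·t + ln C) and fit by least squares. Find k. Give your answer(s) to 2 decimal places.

With ln sᵢ as the transformed response and tᵢ as the regressor:
Σt = 20.0000, Σ(t)² = 100.0000, Σln s = -7.2473, Σt·ln s = -52.7060.
Normal system: [[100.0000, 20.0000]; [20.0000, 6]]·[k, ln C]ᵀ = [-52.7060, -7.2473]ᵀ.
Slope k = (n·Σt·ln s − Σt·Σln s)/(n·Σ(t)² − (Σt)²) = (6·-52.7060 − 20.0000·-7.2473)/200.0000 = -0.85645; ln C = (Σln s − k·Σt)/n = 1.64697.

k = -0.86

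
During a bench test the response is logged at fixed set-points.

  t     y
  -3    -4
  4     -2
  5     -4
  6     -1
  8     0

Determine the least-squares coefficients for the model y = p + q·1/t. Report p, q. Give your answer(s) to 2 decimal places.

Entries of AᵀA: Σ1 = 5, Σ1/t = 49/120, Σ1/t·1/t = 3701/14400.
Moment sums: Σy = -11, Σ1/t·y = -2/15.
So AᵀA·[p, q]ᵀ = Aᵀy: [[5, 49/120]; [49/120, 3701/14400]]·[p, q]ᵀ = [-11, -2/15]ᵀ.
det = 5·(3701/14400) − (49/120)² = 671/600.
p = ((-11)·(3701/14400) − (49/120)·(-2/15))/(671/600) = -13309/5368; q = (5·(-2/15) − (49/120)·(-11))/(671/600) = 2295/671.

p = -2.48, q = 3.42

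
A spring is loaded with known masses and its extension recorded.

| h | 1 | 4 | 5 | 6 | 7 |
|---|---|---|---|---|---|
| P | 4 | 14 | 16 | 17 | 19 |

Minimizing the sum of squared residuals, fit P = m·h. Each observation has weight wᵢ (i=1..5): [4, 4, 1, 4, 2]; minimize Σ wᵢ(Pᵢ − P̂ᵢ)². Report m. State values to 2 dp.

m = 2.97

Sums needed: Σwᵢ·h·h = 335.
For XᵀWP: Σwᵢ·h·P = 994.
Normal equations: [[335]]·[m]ᵀ = [994]ᵀ.
Hence m = 994 / 335 ≈ 2.96716.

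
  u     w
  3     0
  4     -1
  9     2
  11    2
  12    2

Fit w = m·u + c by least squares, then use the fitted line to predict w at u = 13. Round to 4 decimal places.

ŵ = 2.6347

Entries of XᵀX: Σu·u = 371, Σu = 39, Σ1 = 5.
Right-hand side: Σu·w = 60, Σw = 5.
Normal equations: [[371, 39]; [39, 5]]·[m, c]ᵀ = [60, 5]ᵀ.
Δ = 371·5 − 39² = 334.
m = (60·5 − 39·5)/334 = 105/334; c = (371·5 − 39·60)/334 = -485/334.
At u = 13: ŵ = (105/334)·(13) + (-485/334)·(1) = 440/167.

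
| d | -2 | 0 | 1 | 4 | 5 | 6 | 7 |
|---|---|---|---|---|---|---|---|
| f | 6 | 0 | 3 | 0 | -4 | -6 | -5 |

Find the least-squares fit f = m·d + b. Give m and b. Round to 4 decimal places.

m = -1.2059, b = 2.7605

With design matrix M, MᵀM = [[131, 21]; [21, 7]] and Mᵀf = [-100, -6]ᵀ.
Δ = 131·7 − 21² = 476.
m = ((-100)·7 − 21·(-6))/476 = -41/34; b = (131·(-6) − 21·(-100))/476 = 657/238.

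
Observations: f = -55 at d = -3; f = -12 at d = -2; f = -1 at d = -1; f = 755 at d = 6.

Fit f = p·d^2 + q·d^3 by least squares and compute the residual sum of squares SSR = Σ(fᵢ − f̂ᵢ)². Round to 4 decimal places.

SSR = 0.9835

AᵀA·[p, q]ᵀ = Aᵀf reads: 1394·p + 7500·q = 26636;  7500·p + 47450·q = 164662.
(Σd^2·d^2 = 1394, Σd^2·d^3 = 7500, Σd^3·d^3 = 47450, Σd^2·f = 26636, Σd^3·f = 164662.)
det = 1394·47450 − 7500² = 9895300.
p = (26636·47450 − 7500·164662)/9895300 = 289132/98953; q = (1394·164662 − 7500·26636)/9895300 = 7442207/2473825.
Residuals: -175486/2473825, 938556/2473825, -2259918/2473825, 2363/2473825; SSR = 2433041/2473825.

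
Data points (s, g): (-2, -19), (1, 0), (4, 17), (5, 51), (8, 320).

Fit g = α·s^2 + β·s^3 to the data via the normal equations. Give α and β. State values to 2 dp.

α = -2.86, β = 0.98

From the data, Σs^2·s^2 = 4994, Σs^2·s^3 = 36886, Σs^3·s^3 = 281930.
For Xᵀg: Σs^2·g = 21951, Σs^3·g = 171455.
So XᵀX·[α, β]ᵀ = Xᵀg: [[4994, 36886]; [36886, 281930]]·[α, β]ᵀ = [21951, 171455]ᵀ.
Eliminating β: 281930·(row 1) − 36886·(row 2) gives 47381424·α = 281930·21951 − 36886·171455 = -135643700, so α = -33910925/11845356.
Then β = (171455 − 36886·(-33910925/11845356))/281930 = 11640421/11845356.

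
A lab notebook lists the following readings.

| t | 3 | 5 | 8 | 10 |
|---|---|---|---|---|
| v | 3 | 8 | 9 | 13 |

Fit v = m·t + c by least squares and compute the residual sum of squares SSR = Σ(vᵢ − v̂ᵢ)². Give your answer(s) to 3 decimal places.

SSR = 4.810

With design matrix A, AᵀA = [[198, 26]; [26, 4]] and Aᵀv = [251, 33]ᵀ.
Eliminating c: 4·(row 1) − 26·(row 2) gives 116·m = 4·251 − 26·33 = 146, so m = 73/58.
Then c = (33 − 26·(73/58))/4 = 2/29.
Residuals: -49/58, 95/58, -33/29, 10/29; SSR = 279/58.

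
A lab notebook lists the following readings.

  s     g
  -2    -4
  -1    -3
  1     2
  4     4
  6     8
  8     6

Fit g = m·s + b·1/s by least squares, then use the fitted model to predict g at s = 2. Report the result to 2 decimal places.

ĝ = 2.82

Compute the Gram sums: Σs·s = 122, Σs·1/s = 6, Σ1/s·1/s = 1357/576.
Moment sums: Σs·g = 125, Σ1/s·g = 121/12.
MᵀM·[m, b]ᵀ = Mᵀg becomes [[122, 6]; [6, 1357/576]]·[m, b]ᵀ = [125, 121/12]ᵀ.
det = 122·(1357/576) − 6² = 72409/288.
m = (125·(1357/576) − 6·(121/12))/(72409/288) = 134777/144818; b = (122·(121/12) − 6·125)/(72409/288) = 138288/72409.
At s = 2: ĝ = (134777/144818)·(2) + (138288/72409)·(1/2) = 203921/72409.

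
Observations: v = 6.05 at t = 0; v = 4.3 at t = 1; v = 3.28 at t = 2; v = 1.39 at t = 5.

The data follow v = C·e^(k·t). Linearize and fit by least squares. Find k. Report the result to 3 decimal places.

With ln vᵢ as the transformed response and tᵢ as the regressor:
XᵀX = [[30.0000, 8.0000]; [8.0000, 4]], rhs = [5.4808, 4.7758]ᵀ  (here Σt = 8.0000, Σ(t)² = 30.0000, Σln v = 4.7758, Σt·ln v = 5.4808).
Slope k = (n·Σt·ln v − Σt·Σln v)/(n·Σ(t)² − (Σt)²) = (4·5.4808 − 8.0000·4.7758)/56.0000 = -0.29077; ln C = (Σln v − k·Σt)/n = 1.77550.

k = -0.291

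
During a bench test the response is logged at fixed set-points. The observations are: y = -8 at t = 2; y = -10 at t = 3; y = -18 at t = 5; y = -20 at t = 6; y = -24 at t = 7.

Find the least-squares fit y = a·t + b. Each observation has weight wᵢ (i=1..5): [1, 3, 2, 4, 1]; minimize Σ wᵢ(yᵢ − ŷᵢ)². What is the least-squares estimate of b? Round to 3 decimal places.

b = -0.658

Forming AᵀWA = [[274, 52]; [52, 11]] and AᵀWy = [-934, -178]ᵀ gives AᵀWA·[a, b]ᵀ = AᵀWy.
Δ = 274·11 − 52² = 310.
a = ((-934)·11 − 52·(-178))/310 = -509/155; b = (274·(-178) − 52·(-934))/310 = -102/155.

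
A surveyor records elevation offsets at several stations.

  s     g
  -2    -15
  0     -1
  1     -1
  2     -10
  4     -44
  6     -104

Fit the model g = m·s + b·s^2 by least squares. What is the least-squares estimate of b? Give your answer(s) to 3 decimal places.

Forming XᵀX = [[61, 281]; [281, 1585]] and Xᵀg = [-791, -4549]ᵀ gives XᵀX·[m, b]ᵀ = Xᵀg.
Eliminating b: 1585·(row 1) − 281·(row 2) gives 17724·m = 1585·(-791) − 281·(-4549) = 24534, so m = 4089/2954.
Then b = ((-4549) − 281·(4089/2954))/1585 = -9203/2954.

b = -3.115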